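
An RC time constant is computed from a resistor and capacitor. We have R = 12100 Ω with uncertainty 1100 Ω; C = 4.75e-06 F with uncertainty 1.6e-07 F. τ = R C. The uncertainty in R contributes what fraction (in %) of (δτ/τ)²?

(δτ/τ)² = (1·δR/R)² + (1·δC/C)²
  R term: (1×0.0909)² = 0.00826
  C term: (1×0.0337)² = 0.00113
Total = 0.00940. Share from R = 0.00826/0.00940 = 0.879.

87.9%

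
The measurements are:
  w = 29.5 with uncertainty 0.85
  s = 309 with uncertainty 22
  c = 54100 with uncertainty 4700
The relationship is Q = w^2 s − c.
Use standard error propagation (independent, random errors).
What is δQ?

Let p = w^2·s = 2.69e+05. δp/p = √((2·δw/w)² + (1·δs/s)²) = √(0.00332 + 0.00507) = 0.0916, so δp = 24600.
Q = p − c: δQ = √(δp² + δc²) = √(6.07e+08 + 2.21e+07) = 25100

25100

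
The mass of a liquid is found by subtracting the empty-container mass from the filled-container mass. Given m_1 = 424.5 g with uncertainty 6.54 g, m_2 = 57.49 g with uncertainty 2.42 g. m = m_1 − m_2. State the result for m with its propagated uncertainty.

Each term contributes (cᵢ δxᵢ)² to (δm)²:
  (δm_1)² = 42.8;  (δm_2)² = 5.86
δm = √(48.6) = 6.97 g
m = 367.0 g.

367.0 ± 6.97 g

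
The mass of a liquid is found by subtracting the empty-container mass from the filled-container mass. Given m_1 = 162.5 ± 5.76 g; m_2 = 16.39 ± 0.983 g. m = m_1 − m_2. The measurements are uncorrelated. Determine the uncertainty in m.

m is a linear combination, so absolute uncertainties add in quadrature:
  (δm_1)² = 33.2;  (δm_2)² = 0.966
δm = √(34.1) = 5.84 g

5.84 g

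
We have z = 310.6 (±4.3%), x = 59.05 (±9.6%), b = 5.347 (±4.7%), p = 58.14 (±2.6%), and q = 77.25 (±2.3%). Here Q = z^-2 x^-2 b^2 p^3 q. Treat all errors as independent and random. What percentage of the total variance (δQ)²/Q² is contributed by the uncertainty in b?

(δQ/Q)² = (-2·δz/z)² + (-2·δx/x)² + (2·δb/b)² + (3·δp/p)² + (1·δq/q)²
  z term: (-2×0.0430)² = 0.00740
  x term: (-2×0.0960)² = 0.0369
  b term: (2×0.0470)² = 0.00884
  p term: (3×0.0260)² = 0.00608
  q term: (1×0.0230)² = 0.000529
Total = 0.0597. Share from b = 0.00884/0.0597 = 0.148.

14.8%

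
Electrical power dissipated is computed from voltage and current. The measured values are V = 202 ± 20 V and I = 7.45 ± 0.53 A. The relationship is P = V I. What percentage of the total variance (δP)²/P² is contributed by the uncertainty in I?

(δP/P)² = (1·δV/V)² + (1·δI/I)²
  V term: (1×0.0990)² = 0.00980
  I term: (1×0.0711)² = 0.00506
Total = 0.0149. Share from I = 0.00506/0.0149 = 0.340.

34.0%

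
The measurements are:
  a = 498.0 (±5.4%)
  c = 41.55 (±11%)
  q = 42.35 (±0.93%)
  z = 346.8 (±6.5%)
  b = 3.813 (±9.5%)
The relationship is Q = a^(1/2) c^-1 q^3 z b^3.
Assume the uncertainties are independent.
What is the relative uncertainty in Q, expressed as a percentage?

Since Q is a product/quotient, work with relative uncertainties:
  (½·δa/a)² = (0.5×0.0540)² = 0.000729;  (-1·δc/c)² = (-1×0.110)² = 0.0121;  (3·δq/q)² = (3×0.00930)² = 0.000778;  (1·δz/z)² = (1×0.0650)² = 0.00423;  (3·δb/b)² = (3×0.0950)² = 0.0812
δQ/Q = √(0.0991) = 0.315

31.5%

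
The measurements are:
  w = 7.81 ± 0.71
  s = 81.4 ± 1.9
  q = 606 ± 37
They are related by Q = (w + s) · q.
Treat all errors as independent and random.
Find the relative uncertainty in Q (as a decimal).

Let u = w + s = 89.2. δu = √(δw² + δs²) = √(0.504 + 3.61) = 2.03, so δu/u = 0.0227.
Q is then a monomial in u, q:
δQ/Q = √((δu/u)² + (1·δq/q)²) = √(0.000517 + 0.00373) = 0.0652

0.0652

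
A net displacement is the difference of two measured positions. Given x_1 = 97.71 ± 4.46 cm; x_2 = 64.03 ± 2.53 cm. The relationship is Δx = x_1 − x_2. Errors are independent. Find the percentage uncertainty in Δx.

15.2%

For a sum/difference, combine absolute errors in quadrature:
  (δx_1)² = 19.9;  (δx_2)² = 6.40
δΔx = √(26.3) = 5.13 cm
Δx = 33.68 cm, so δΔx/Δx = 5.13/33.68 = 0.152.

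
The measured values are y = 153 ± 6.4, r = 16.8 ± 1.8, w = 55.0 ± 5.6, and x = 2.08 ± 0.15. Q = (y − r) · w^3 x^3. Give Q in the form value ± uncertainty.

Let u = y − r = 136. δu = √(δy² + δr²) = √(41.0 + 3.24) = 6.65, so δu/u = 0.0488.
Q is then a monomial in u, w, x:
δQ/Q = √((δu/u)² + (3·δw/w)² + (3·δx/x)²) = √(0.00238 + 0.0933 + 0.0468) = 0.377
Q = 2.04e+08, so δQ = 0.377 × 2.04e+08 = 7.7e+07.

(2.04 ± 0.770) × 10^8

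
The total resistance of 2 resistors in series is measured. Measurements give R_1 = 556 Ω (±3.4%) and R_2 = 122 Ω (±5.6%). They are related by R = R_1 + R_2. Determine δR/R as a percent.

Sums and differences: (δR)² = Σ (cᵢ δxᵢ)².
  (δR_1)² = 357;  (δR_2)² = 46.7
δR = √(404) = 20.1 Ω
R = 678 Ω, so δR/R = 20.1/678 = 0.0296.

2.96%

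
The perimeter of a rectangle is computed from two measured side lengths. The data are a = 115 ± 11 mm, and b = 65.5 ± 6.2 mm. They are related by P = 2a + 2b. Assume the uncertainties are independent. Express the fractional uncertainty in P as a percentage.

7.00%

Each term contributes (cᵢ δxᵢ)² to (δP)²:
  (2·δa)² = 484;  (2·δb)² = 154
δP = √(638) = 25.3 mm
P = 361 mm, so δP/P = 25.3/361 = 0.0700.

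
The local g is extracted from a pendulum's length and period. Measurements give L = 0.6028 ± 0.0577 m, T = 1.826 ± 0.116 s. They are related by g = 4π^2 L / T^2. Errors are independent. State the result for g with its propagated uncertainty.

7.137 ± 1.14 m/s^2

Products/powers → add relative errors in quadrature, weighted by exponent:
  (1·δL/L)² = (1×0.0957)² = 0.00916;  (-2·δT/T)² = (-2×0.0635)² = 0.0161
δg/g = √(0.0253) = 0.159
g = 7.137 m/s^2, so δg = 0.159 × 7.137 = 1.14 m/s^2.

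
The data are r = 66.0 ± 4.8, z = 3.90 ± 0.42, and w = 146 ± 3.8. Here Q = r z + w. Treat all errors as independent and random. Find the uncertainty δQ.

33.7

Let p = r·z = 257. δp/p = √((1·δr/r)² + (1·δz/z)²) = √(0.00529 + 0.0116) = 0.130, so δp = 33.4.
Q = p + w: δQ = √(δp² + δw²) = √(1120 + 14.4) = 33.7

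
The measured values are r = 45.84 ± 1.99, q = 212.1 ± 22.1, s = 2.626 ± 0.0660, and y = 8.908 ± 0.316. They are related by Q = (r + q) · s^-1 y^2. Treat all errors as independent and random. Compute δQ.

Let u = r + q = 257.9. δu = √(δr² + δq²) = √(3.96 + 488) = 22.2, so δu/u = 0.0860.
Q is then a monomial in u, s, y:
δQ/Q = √((δu/u)² + (-1·δs/s)² + (2·δy/y)²) = √(0.00740 + 0.000632 + 0.00503) = 0.114
Q = 7794, so δQ = 0.114 × 7794 = 891.

891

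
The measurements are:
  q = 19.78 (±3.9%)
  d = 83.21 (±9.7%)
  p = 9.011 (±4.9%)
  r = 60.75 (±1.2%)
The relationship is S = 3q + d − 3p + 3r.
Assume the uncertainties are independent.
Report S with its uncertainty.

297.8 ± 8.78

Each term contributes (cᵢ δxᵢ)² to (δS)²:
  (3·δq)² = 5.36;  (δd)² = 65.1;  (3·δp)² = 1.75;  (3·δr)² = 4.78
δS = √(77.0) = 8.78
S = 297.8.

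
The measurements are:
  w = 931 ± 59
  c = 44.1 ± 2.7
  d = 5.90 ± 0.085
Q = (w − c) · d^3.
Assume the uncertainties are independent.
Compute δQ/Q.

0.0794

Let u = w − c = 887. δu = √(δw² + δc²) = √(3480 + 7.29) = 59.1, so δu/u = 0.0666.
Q is then a monomial in u, d:
δQ/Q = √((δu/u)² + (3·δd/d)²) = √(0.00443 + 0.00187) = 0.0794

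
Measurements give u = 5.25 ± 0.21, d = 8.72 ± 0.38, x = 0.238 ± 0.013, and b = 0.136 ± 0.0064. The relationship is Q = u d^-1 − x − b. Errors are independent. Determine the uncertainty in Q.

Let p = u·d^-1 = 0.602. δp/p = √((1·δu/u)² + (-1·δd/d)²) = √(0.00160 + 0.00190) = 0.0592, so δp = 0.0356.
Q = p − x − b: δQ = √(δp² + δx² + δb²) = √(0.00127 + 0.000169 + 4.1e-05) = 0.0384

0.0384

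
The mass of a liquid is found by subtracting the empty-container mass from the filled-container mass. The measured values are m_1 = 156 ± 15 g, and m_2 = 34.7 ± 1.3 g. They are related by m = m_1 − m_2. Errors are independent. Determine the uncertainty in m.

15.1 g

Each term contributes (cᵢ δxᵢ)² to (δm)²:
  (δm_1)² = 225;  (δm_2)² = 1.69
δm = √(227) = 15.1 g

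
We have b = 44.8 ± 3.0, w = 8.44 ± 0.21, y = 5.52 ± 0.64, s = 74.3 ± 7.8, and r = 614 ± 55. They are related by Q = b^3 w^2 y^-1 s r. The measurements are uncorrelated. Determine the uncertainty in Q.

1.45e+10

Relative error in a monomial: (δQ/Q)² = Σ (nᵢ · δxᵢ/xᵢ)².
  (3·δb/b)² = (3×0.0670)² = 0.0404;  (2·δw/w)² = (2×0.0249)² = 0.00248;  (-1·δy/y)² = (-1×0.116)² = 0.0134;  (1·δs/s)² = (1×0.105)² = 0.0110;  (1·δr/r)² = (1×0.0896)² = 0.00802
δQ/Q = √(0.0753) = 0.274
Q = 5.29e+10, so δQ = 0.274 × 5.29e+10 = 1.45e+10.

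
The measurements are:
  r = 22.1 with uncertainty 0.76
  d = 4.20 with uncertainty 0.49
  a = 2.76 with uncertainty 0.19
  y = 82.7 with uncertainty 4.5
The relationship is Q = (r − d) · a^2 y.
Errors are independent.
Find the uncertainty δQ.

1760

Let u = r − d = 17.9. δu = √(δr² + δd²) = √(0.578 + 0.240) = 0.904, so δu/u = 0.0505.
Q is then a monomial in u, a, y:
δQ/Q = √((δu/u)² + (2·δa/a)² + (1·δy/y)²) = √(0.00255 + 0.0190 + 0.00296) = 0.156
Q = 11300, so δQ = 0.156 × 11300 = 1760.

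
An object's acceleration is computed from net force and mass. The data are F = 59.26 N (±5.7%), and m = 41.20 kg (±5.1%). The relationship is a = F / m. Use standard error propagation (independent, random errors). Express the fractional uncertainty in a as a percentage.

7.65%

Products/powers → add relative errors in quadrature, weighted by exponent:
  (1·δF/F)² = (1×0.0570)² = 0.00325;  (-1·δm/m)² = (-1×0.0510)² = 0.00260
δa/a = √(0.00585) = 0.0765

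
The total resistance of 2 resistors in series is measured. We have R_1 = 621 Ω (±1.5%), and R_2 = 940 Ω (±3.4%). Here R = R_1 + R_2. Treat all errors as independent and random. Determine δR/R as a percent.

2.13%

Sums and differences: (δR)² = Σ (cᵢ δxᵢ)².
  (δR_1)² = 86.8;  (δR_2)² = 1020
δR = √(1110) = 33.3 Ω
R = 1560 Ω, so δR/R = 33.3/1560 = 0.0213.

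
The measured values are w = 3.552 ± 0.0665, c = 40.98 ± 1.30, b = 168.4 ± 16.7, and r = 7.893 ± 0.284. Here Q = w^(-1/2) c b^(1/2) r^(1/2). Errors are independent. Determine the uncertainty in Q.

Relative error in a monomial: (δQ/Q)² = Σ (nᵢ · δxᵢ/xᵢ)².
  (−½·δw/w)² = (-0.5×0.0187)² = 8.76e-05;  (1·δc/c)² = (1×0.0317)² = 0.00101;  (½·δb/b)² = (0.5×0.0992)² = 0.00246;  (½·δr/r)² = (0.5×0.0360)² = 0.000324
δQ/Q = √(0.00388) = 0.0623
Q = 792.7, so δQ = 0.0623 × 792.7 = 49.4.

49.4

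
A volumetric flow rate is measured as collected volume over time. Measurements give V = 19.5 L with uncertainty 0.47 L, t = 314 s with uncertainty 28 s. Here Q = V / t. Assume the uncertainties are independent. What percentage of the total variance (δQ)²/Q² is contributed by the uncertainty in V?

6.81%

(δQ/Q)² = (1·δV/V)² + (-1·δt/t)²
  V term: (1×0.0241)² = 0.000581
  t term: (-1×0.0892)² = 0.00795
Total = 0.00853. Share from V = 0.000581/0.00853 = 0.0681.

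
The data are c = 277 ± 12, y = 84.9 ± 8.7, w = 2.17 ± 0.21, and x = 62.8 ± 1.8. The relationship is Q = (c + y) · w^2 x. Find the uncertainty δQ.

21400

Let u = c + y = 362. δu = √(δc² + δy²) = √(144 + 75.7) = 14.8, so δu/u = 0.0410.
Q is then a monomial in u, w, x:
δQ/Q = √((δu/u)² + (2·δw/w)² + (1·δx/x)²) = √(0.00168 + 0.0375 + 0.000822) = 0.200
Q = 1.07e+05, so δQ = 0.200 × 1.07e+05 = 21400.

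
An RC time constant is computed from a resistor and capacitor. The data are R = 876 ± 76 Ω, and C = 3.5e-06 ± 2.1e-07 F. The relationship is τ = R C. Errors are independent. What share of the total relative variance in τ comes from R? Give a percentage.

(δτ/τ)² = (1·δR/R)² + (1·δC/C)²
  R term: (1×0.0868)² = 0.00753
  C term: (1×0.0600)² = 0.00360
Total = 0.0111. Share from R = 0.00753/0.0111 = 0.676.

67.6%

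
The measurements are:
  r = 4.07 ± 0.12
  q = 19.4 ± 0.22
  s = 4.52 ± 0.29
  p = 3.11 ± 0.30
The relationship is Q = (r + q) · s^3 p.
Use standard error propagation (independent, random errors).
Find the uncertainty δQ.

1450

Let u = r + q = 23.5. δu = √(δr² + δq²) = √(0.0144 + 0.0484) = 0.251, so δu/u = 0.0107.
Q is then a monomial in u, s, p:
δQ/Q = √((δu/u)² + (3·δs/s)² + (1·δp/p)²) = √(0.000114 + 0.0370 + 0.00931) = 0.216
Q = 6740, so δQ = 0.216 × 6740 = 1450.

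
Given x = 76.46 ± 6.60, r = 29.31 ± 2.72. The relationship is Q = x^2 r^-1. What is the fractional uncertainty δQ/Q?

Q is a product of powers, so relative uncertainties combine in quadrature:
  (2·δx/x)² = (2×0.0863)² = 0.0298;  (-1·δr/r)² = (-1×0.0928)² = 0.00861
δQ/Q = √(0.0384) = 0.196

0.196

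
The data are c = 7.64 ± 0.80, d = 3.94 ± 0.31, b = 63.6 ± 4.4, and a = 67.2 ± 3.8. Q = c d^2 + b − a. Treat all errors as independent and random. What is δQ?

Let p = c·d^2 = 119. δp/p = √((1·δc/c)² + (2·δd/d)²) = √(0.0110 + 0.0248) = 0.189, so δp = 22.4.
Q = p + b − a: δQ = √(δp² + δb² + δa²) = √(503 + 19.4 + 14.4) = 23.2

23.2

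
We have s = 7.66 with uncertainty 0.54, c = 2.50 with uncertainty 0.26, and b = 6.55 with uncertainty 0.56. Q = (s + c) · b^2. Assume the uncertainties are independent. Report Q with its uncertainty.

Let u = s + c = 10.2. δu = √(δs² + δc²) = √(0.292 + 0.0676) = 0.599, so δu/u = 0.0590.
Q is then a monomial in u, b:
δQ/Q = √((δu/u)² + (2·δb/b)²) = √(0.00348 + 0.0292) = 0.181
Q = 436, so δQ = 0.181 × 436 = 78.8.

436 ± 78.8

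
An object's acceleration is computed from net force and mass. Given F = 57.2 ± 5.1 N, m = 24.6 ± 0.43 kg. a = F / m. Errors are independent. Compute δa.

0.211 m/s^2

Each factor contributes (exponent × relative error)² to (δa/a)²:
  (1·δF/F)² = (1×0.0892)² = 0.00795;  (-1·δm/m)² = (-1×0.0175)² = 0.000306
δa/a = √(0.00826) = 0.0909
a = 2.33 m/s^2, so δa = 0.0909 × 2.33 = 0.211 m/s^2.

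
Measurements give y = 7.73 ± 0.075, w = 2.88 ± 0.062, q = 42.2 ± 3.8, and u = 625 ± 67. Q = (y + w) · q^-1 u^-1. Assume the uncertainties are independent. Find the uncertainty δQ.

5.64e-05

Let h = y + w = 10.6. δh = √(δy² + δw²) = √(0.00562 + 0.00384) = 0.0973, so δh/h = 0.00917.
Q is then a monomial in h, q, u:
δQ/Q = √((δh/h)² + (-1·δq/q)² + (-1·δu/u)²) = √(8.41e-05 + 0.00811 + 0.0115) = 0.140
Q = 0.000402, so δQ = 0.140 × 0.000402 = 5.64e-05.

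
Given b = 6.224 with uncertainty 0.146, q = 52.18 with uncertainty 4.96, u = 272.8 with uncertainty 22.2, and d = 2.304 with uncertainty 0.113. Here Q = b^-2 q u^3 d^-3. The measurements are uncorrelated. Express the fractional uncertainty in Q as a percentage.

30.4%

Products/powers → add relative errors in quadrature, weighted by exponent:
  (-2·δb/b)² = (-2×0.0235)² = 0.00220;  (1·δq/q)² = (1×0.0951)² = 0.00904;  (3·δu/u)² = (3×0.0814)² = 0.0596;  (-3·δd/d)² = (-3×0.0490)² = 0.0216
δQ/Q = √(0.0925) = 0.304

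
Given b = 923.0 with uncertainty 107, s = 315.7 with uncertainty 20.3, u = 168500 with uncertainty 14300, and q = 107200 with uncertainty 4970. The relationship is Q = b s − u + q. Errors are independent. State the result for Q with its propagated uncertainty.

230100 ± 41500

Let p = b·s = 291400. δp/p = √((1·δb/b)² + (1·δs/s)²) = √(0.0134 + 0.00413) = 0.133, so δp = 38600.
Q = p − u + q: δQ = √(δp² + δu² + δq²) = √(1.49e+09 + 2.04e+08 + 2.47e+07) = 41500
Q = 230100.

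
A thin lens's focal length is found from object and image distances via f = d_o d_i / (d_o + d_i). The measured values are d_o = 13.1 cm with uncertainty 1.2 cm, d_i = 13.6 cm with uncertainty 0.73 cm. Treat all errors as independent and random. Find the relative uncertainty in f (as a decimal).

∂f/∂d_o = (d_i/(d_o+d_i))² = 0.259;  ∂f/∂d_i = (d_o/(d_o+d_i))² = 0.241
δf = √((∂f/∂d_o · δd_o)² + (∂f/∂d_i · δd_i)²) = √(0.0969 + 0.0309) = 0.358 cm
f = 6.67 cm, so δf/f = 0.358/6.67 = 0.0536.

0.0536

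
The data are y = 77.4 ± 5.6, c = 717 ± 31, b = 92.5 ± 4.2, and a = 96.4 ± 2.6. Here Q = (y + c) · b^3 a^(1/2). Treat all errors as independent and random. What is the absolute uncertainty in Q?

8.8e+08

Let u = y + c = 794. δu = √(δy² + δc²) = √(31.4 + 961) = 31.5, so δu/u = 0.0397.
Q is then a monomial in u, b, a:
δQ/Q = √((δu/u)² + (3·δb/b)² + (½·δa/a)²) = √(0.00157 + 0.0186 + 0.000182) = 0.143
Q = 6.17e+09, so δQ = 0.143 × 6.17e+09 = 8.8e+08.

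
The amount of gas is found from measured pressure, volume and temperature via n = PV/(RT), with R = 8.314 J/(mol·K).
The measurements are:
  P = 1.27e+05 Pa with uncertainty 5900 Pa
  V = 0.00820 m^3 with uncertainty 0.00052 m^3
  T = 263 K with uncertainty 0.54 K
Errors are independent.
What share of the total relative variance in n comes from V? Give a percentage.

(δn/n)² = (1·δP/P)² + (1·δV/V)² + (-1·δT/T)²
  P term: (1×0.0465)² = 0.00216
  V term: (1×0.0634)² = 0.00402
  T term: (-1×0.00205)² = 4.22e-06
Total = 0.00618. Share from V = 0.00402/0.00618 = 0.650.

65.0%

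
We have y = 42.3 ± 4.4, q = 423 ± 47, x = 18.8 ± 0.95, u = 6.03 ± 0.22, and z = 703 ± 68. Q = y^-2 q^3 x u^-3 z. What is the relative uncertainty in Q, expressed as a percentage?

42.2%

Products/powers → add relative errors in quadrature, weighted by exponent:
  (-2·δy/y)² = (-2×0.104)² = 0.0433;  (3·δq/q)² = (3×0.111)² = 0.111;  (1·δx/x)² = (1×0.0505)² = 0.00255;  (-3·δu/u)² = (-3×0.0365)² = 0.0120;  (1·δz/z)² = (1×0.0967)² = 0.00936
δQ/Q = √(0.178) = 0.422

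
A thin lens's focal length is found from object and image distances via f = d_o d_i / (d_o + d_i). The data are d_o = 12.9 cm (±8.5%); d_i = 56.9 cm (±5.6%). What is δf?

∂f/∂d_o = (d_i/(d_o+d_i))² = 0.665;  ∂f/∂d_i = (d_o/(d_o+d_i))² = 0.0342
δf = √((∂f/∂d_o · δd_o)² + (∂f/∂d_i · δd_i)²) = √(0.531 + 0.0118) = 0.737 cm

0.737 cm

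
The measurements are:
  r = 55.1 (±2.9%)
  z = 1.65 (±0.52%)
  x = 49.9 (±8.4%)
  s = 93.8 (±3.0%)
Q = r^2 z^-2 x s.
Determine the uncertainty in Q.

Q is a product of powers, so relative uncertainties combine in quadrature:
  (2·δr/r)² = (2×0.0290)² = 0.00336;  (-2·δz/z)² = (-2×0.00520)² = 0.000108;  (1·δx/x)² = (1×0.0840)² = 0.00706;  (1·δs/s)² = (1×0.0300)² = 0.000900
δQ/Q = √(0.0114) = 0.107
Q = 5.22e+06, so δQ = 0.107 × 5.22e+06 = 5.58e+05.

5.58e+05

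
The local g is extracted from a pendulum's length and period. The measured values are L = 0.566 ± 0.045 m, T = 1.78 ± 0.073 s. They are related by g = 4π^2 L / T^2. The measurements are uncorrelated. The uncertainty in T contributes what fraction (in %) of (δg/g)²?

51.6%

(δg/g)² = (1·δL/L)² + (-2·δT/T)²
  L term: (1×0.0795)² = 0.00632
  T term: (-2×0.0410)² = 0.00673
Total = 0.0130. Share from T = 0.00673/0.0130 = 0.516.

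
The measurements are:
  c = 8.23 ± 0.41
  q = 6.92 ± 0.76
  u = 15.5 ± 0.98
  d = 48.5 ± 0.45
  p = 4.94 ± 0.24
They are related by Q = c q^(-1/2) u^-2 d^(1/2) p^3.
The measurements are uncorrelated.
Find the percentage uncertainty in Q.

Each factor contributes (exponent × relative error)² to (δQ/Q)²:
  (1·δc/c)² = (1×0.0498)² = 0.00248;  (−½·δq/q)² = (-0.5×0.110)² = 0.00302;  (-2·δu/u)² = (-2×0.0632)² = 0.0160;  (½·δd/d)² = (0.5×0.00928)² = 2.15e-05;  (3·δp/p)² = (3×0.0486)² = 0.0212
δQ/Q = √(0.0428) = 0.207

20.7%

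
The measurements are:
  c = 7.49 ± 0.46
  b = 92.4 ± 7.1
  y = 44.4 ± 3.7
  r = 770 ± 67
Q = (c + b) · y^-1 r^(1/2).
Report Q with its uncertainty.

62.4 ± 7.36

Let u = c + b = 99.9. δu = √(δc² + δb²) = √(0.212 + 50.4) = 7.11, so δu/u = 0.0712.
Q is then a monomial in u, y, r:
δQ/Q = √((δu/u)² + (-1·δy/y)² + (½·δr/r)²) = √(0.00507 + 0.00694 + 0.00189) = 0.118
Q = 62.4, so δQ = 0.118 × 62.4 = 7.36.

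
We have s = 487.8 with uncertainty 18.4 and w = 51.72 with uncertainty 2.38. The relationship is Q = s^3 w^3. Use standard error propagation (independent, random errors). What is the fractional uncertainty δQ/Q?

0.179

Each factor contributes (exponent × relative error)² to (δQ/Q)²:
  (3·δs/s)² = (3×0.0377)² = 0.0128;  (3·δw/w)² = (3×0.0460)² = 0.0191
δQ/Q = √(0.0319) = 0.179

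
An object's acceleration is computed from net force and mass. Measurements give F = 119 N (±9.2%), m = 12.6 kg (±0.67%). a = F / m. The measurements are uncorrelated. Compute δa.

Since a is a product/quotient, work with relative uncertainties:
  (1·δF/F)² = (1×0.0920)² = 0.00846;  (-1·δm/m)² = (-1×0.00670)² = 4.49e-05
δa/a = √(0.00851) = 0.0922
a = 9.44 m/s^2, so δa = 0.0922 × 9.44 = 0.871 m/s^2.

0.871 m/s^2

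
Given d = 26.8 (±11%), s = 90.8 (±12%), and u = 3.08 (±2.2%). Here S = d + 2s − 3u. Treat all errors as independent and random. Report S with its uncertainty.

Sums and differences: (δS)² = Σ (cᵢ δxᵢ)².
  (δd)² = 8.69;  (2·δs)² = 475;  (3·δu)² = 0.0413
δS = √(484) = 22.0
S = 199.

199 ± 22.0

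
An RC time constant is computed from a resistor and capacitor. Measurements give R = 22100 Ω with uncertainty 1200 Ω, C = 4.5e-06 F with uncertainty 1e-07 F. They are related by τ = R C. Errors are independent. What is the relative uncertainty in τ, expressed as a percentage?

For a monomial τ ∝ R, C, fractional errors add in quadrature:
  (1·δR/R)² = (1×0.0543)² = 0.00295;  (1·δC/C)² = (1×0.0222)² = 0.000494
δτ/τ = √(0.00344) = 0.0587

5.87%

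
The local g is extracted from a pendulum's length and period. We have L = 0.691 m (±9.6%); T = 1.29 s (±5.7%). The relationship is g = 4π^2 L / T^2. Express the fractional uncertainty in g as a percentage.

For a monomial g ∝ L, T^-2, fractional errors add in quadrature:
  (1·δL/L)² = (1×0.0960)² = 0.00922;  (-2·δT/T)² = (-2×0.0570)² = 0.0130
δg/g = √(0.0222) = 0.149

14.9%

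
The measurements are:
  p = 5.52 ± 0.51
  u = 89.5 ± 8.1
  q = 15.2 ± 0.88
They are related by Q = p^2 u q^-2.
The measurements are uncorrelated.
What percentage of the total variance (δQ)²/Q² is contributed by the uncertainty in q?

24.1%

(δQ/Q)² = (2·δp/p)² + (1·δu/u)² + (-2·δq/q)²
  p term: (2×0.0924)² = 0.0341
  u term: (1×0.0905)² = 0.00819
  q term: (-2×0.0579)² = 0.0134
Total = 0.0557. Share from q = 0.0134/0.0557 = 0.241.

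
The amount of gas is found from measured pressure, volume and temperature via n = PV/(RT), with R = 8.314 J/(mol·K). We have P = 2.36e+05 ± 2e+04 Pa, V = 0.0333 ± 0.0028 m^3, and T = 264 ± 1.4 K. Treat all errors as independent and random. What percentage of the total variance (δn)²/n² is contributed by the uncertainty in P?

(δn/n)² = (1·δP/P)² + (1·δV/V)² + (-1·δT/T)²
  P term: (1×0.0847)² = 0.00718
  V term: (1×0.0841)² = 0.00707
  T term: (-1×0.00530)² = 2.81e-05
Total = 0.0143. Share from P = 0.00718/0.0143 = 0.503.

50.3%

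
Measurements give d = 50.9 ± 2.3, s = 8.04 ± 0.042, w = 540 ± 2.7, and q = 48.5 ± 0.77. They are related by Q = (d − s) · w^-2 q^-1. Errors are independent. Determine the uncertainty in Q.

Let u = d − s = 42.9. δu = √(δd² + δs²) = √(5.29 + 0.00176) = 2.30, so δu/u = 0.0537.
Q is then a monomial in u, w, q:
δQ/Q = √((δu/u)² + (-2·δw/w)² + (-1·δq/q)²) = √(0.00288 + 0.000100 + 0.000252) = 0.0569
Q = 3.03e-06, so δQ = 0.0569 × 3.03e-06 = 1.72e-07.

1.72e-07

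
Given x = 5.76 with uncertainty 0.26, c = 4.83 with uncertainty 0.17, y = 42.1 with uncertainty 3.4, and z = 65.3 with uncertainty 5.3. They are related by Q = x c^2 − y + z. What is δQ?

Let p = x·c^2 = 134. δp/p = √((1·δx/x)² + (2·δc/c)²) = √(0.00204 + 0.00496) = 0.0836, so δp = 11.2.
Q = p − y + z: δQ = √(δp² + δy² + δz²) = √(126 + 11.6 + 28.1) = 12.9

12.9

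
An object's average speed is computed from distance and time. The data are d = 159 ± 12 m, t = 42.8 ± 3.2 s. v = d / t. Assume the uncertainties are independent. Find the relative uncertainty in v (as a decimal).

v is a product of powers, so relative uncertainties combine in quadrature:
  (1·δd/d)² = (1×0.0755)² = 0.00570;  (-1·δt/t)² = (-1×0.0748)² = 0.00559
δv/v = √(0.0113) = 0.106

0.106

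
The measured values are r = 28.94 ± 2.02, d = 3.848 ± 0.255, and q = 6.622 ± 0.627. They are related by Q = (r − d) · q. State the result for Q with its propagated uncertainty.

166.2 ± 20.7

Let u = r − d = 25.09. δu = √(δr² + δd²) = √(4.08 + 0.0650) = 2.04, so δu/u = 0.0811.
Q is then a monomial in u, q:
δQ/Q = √((δu/u)² + (1·δq/q)²) = √(0.00658 + 0.00897) = 0.125
Q = 166.2, so δQ = 0.125 × 166.2 = 20.7.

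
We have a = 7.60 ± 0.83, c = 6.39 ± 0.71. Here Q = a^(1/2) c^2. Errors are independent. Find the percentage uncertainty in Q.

22.9%

Relative error in a monomial: (δQ/Q)² = Σ (nᵢ · δxᵢ/xᵢ)².
  (½·δa/a)² = (0.5×0.109)² = 0.00298;  (2·δc/c)² = (2×0.111)² = 0.0494
δQ/Q = √(0.0524) = 0.229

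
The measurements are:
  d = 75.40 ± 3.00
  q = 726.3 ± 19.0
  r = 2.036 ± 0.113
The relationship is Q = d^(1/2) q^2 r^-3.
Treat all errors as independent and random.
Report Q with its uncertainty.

542700 ± 95300

Products/powers → add relative errors in quadrature, weighted by exponent:
  (½·δd/d)² = (0.5×0.0398)² = 0.000396;  (2·δq/q)² = (2×0.0262)² = 0.00274;  (-3·δr/r)² = (-3×0.0555)² = 0.0277
δQ/Q = √(0.0309) = 0.176
Q = 542700, so δQ = 0.176 × 542700 = 95300.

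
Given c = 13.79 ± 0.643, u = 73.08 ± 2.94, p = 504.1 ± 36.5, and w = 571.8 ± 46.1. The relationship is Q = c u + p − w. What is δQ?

85.5

Let h = c·u = 1008. δh/h = √((1·δc/c)² + (1·δu/u)²) = √(0.00217 + 0.00162) = 0.0616, so δh = 62.1.
Q = h + p − w: δQ = √(δh² + δp² + δw²) = √(3850 + 1330 + 2130) = 85.5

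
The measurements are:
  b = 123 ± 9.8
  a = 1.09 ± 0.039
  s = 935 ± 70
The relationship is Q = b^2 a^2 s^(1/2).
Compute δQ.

For a monomial Q ∝ b^2, a^2, s^(1/2), fractional errors add in quadrature:
  (2·δb/b)² = (2×0.0797)² = 0.0254;  (2·δa/a)² = (2×0.0358)² = 0.00512;  (½·δs/s)² = (0.5×0.0749)² = 0.00140
δQ/Q = √(0.0319) = 0.179
Q = 5.5e+05, so δQ = 0.179 × 5.5e+05 = 98200.

98200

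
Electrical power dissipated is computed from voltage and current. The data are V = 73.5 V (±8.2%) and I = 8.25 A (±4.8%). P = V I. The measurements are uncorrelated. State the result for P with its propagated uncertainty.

606 ± 57.6 W

Since P is a product/quotient, work with relative uncertainties:
  (1·δV/V)² = (1×0.0820)² = 0.00672;  (1·δI/I)² = (1×0.0480)² = 0.00230
δP/P = √(0.00903) = 0.0950
P = 606 W, so δP = 0.0950 × 606 = 57.6 W.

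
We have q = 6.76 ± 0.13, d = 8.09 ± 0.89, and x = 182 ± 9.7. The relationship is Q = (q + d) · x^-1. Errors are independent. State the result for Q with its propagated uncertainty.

0.0816 ± 0.00658

Let u = q + d = 14.8. δu = √(δq² + δd²) = √(0.0169 + 0.792) = 0.899, so δu/u = 0.0606.
Q is then a monomial in u, x:
δQ/Q = √((δu/u)² + (-1·δx/x)²) = √(0.00367 + 0.00284) = 0.0807
Q = 0.0816, so δQ = 0.0807 × 0.0816 = 0.00658.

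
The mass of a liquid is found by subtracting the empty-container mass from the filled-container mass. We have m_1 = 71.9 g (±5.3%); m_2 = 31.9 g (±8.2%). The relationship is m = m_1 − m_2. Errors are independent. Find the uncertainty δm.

m is a linear combination, so absolute uncertainties add in quadrature:
  (δm_1)² = 14.5;  (δm_2)² = 6.84
δm = √(21.4) = 4.62 g

4.62 g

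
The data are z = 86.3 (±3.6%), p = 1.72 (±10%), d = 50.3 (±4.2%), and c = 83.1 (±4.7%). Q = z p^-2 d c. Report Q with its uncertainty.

Each factor contributes (exponent × relative error)² to (δQ/Q)²:
  (1·δz/z)² = (1×0.0360)² = 0.00130;  (-2·δp/p)² = (-2×0.100)² = 0.0400;  (1·δd/d)² = (1×0.0420)² = 0.00176;  (1·δc/c)² = (1×0.0470)² = 0.00221
δQ/Q = √(0.0453) = 0.213
Q = 1.22e+05, so δQ = 0.213 × 1.22e+05 = 25900.

(1.22 ± 0.259) × 10^5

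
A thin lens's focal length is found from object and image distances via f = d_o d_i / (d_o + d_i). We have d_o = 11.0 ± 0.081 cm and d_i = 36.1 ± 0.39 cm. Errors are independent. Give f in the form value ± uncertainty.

8.43 ± 0.0521 cm

∂f/∂d_o = (d_i/(d_o+d_i))² = 0.587;  ∂f/∂d_i = (d_o/(d_o+d_i))² = 0.0545
δf = √((∂f/∂d_o · δd_o)² + (∂f/∂d_i · δd_i)²) = √(0.00226 + 0.000452) = 0.0521 cm
f = 8.43 cm.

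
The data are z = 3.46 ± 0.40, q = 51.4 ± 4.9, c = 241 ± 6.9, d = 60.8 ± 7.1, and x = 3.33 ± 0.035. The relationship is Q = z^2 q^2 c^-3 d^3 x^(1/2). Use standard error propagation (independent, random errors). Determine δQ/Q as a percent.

Relative error in a monomial: (δQ/Q)² = Σ (nᵢ · δxᵢ/xᵢ)².
  (2·δz/z)² = (2×0.116)² = 0.0535;  (2·δq/q)² = (2×0.0953)² = 0.0364;  (-3·δc/c)² = (-3×0.0286)² = 0.00738;  (3·δd/d)² = (3×0.117)² = 0.123;  (½·δx/x)² = (0.5×0.0105)² = 2.76e-05
δQ/Q = √(0.220) = 0.469

46.9%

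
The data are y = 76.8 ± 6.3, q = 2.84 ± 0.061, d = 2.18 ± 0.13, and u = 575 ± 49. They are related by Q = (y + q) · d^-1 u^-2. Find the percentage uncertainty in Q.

Let w = y + q = 79.6. δw = √(δy² + δq²) = √(39.7 + 0.00372) = 6.30, so δw/w = 0.0791.
Q is then a monomial in w, d, u:
δQ/Q = √((δw/w)² + (-1·δd/d)² + (-2·δu/u)²) = √(0.00626 + 0.00356 + 0.0290) = 0.197

19.7%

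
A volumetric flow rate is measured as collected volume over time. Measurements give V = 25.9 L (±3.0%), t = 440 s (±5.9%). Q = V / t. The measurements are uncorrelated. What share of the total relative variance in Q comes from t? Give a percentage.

(δQ/Q)² = (1·δV/V)² + (-1·δt/t)²
  V term: (1×0.0300)² = 0.000900
  t term: (-1×0.0590)² = 0.00348
Total = 0.00438. Share from t = 0.00348/0.00438 = 0.795.

79.5%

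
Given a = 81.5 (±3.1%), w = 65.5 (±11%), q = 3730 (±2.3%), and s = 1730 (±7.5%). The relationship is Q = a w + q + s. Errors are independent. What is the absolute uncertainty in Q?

630

Let p = a·w = 5340. δp/p = √((1·δa/a)² + (1·δw/w)²) = √(0.000961 + 0.0121) = 0.114, so δp = 610.
Q = p + q + s: δQ = √(δp² + δq² + δs²) = √(3.72e+05 + 7360 + 16800) = 630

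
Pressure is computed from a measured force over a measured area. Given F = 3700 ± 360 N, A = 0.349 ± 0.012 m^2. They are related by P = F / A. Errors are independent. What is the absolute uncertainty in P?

1090 Pa

Each factor contributes (exponent × relative error)² to (δP/P)²:
  (1·δF/F)² = (1×0.0973)² = 0.00947;  (-1·δA/A)² = (-1×0.0344)² = 0.00118
δP/P = √(0.0106) = 0.103
P = 10600 Pa, so δP = 0.103 × 10600 = 1090 Pa.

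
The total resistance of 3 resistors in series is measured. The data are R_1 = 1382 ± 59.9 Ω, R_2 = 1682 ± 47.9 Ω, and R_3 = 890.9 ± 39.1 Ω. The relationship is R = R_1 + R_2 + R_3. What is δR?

Sums and differences: (δR)² = Σ (cᵢ δxᵢ)².
  (δR_1)² = 3590;  (δR_2)² = 2290;  (δR_3)² = 1530
δR = √(7410) = 86.1 Ω

86.1 Ω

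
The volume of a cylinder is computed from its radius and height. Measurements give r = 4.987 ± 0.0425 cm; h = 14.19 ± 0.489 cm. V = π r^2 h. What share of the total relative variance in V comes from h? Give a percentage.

(δV/V)² = (2·δr/r)² + (1·δh/h)²
  r term: (2×0.00852)² = 0.000291
  h term: (1×0.0345)² = 0.00119
Total = 0.00148. Share from h = 0.00119/0.00148 = 0.803.

80.3%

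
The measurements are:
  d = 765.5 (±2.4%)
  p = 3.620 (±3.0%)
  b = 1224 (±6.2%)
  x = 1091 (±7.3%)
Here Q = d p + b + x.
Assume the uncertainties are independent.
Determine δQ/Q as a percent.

Let w = d·p = 2771. δw/w = √((1·δd/d)² + (1·δp/p)²) = √(0.000576 + 0.000900) = 0.0384, so δw = 106.
Q = w + b + x: δQ = √(δw² + δb² + δx²) = √(11300 + 5760 + 6340) = 153
Q = 5086, so δQ/Q = 153/5086 = 0.0301.

3.01%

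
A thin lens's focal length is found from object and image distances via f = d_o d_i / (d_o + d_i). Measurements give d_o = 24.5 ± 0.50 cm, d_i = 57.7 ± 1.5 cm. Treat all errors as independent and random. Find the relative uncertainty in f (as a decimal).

∂f/∂d_o = (d_i/(d_o+d_i))² = 0.493;  ∂f/∂d_i = (d_o/(d_o+d_i))² = 0.0888
δf = √((∂f/∂d_o · δd_o)² + (∂f/∂d_i · δd_i)²) = √(0.0607 + 0.0178) = 0.280 cm
f = 17.2 cm, so δf/f = 0.280/17.2 = 0.0163.

0.0163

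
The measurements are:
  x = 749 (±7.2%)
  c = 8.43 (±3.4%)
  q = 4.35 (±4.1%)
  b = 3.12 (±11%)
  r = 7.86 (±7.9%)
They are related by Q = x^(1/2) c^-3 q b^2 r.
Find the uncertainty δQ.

3.97

Q is a product of powers, so relative uncertainties combine in quadrature:
  (½·δx/x)² = (0.5×0.0720)² = 0.00130;  (-3·δc/c)² = (-3×0.0340)² = 0.0104;  (1·δq/q)² = (1×0.0410)² = 0.00168;  (2·δb/b)² = (2×0.110)² = 0.0484;  (1·δr/r)² = (1×0.0790)² = 0.00624
δQ/Q = √(0.0680) = 0.261
Q = 15.2, so δQ = 0.261 × 15.2 = 3.97.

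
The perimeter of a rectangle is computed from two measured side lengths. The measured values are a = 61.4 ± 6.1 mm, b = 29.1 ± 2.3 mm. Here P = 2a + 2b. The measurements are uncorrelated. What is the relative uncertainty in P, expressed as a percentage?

7.20%

P is a linear combination, so absolute uncertainties add in quadrature:
  (2·δa)² = 149;  (2·δb)² = 21.2
δP = √(170) = 13.0 mm
P = 181 mm, so δP/P = 13.0/181 = 0.0720.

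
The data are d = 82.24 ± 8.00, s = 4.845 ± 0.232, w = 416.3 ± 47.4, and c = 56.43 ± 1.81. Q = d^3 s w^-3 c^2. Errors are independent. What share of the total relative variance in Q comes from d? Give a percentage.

40.9%

(δQ/Q)² = (3·δd/d)² + (1·δs/s)² + (-3·δw/w)² + (2·δc/c)²
  d term: (3×0.0973)² = 0.0852
  s term: (1×0.0479)² = 0.00229
  w term: (-3×0.114)² = 0.117
  c term: (2×0.0321)² = 0.00412
Total = 0.208. Share from d = 0.0852/0.208 = 0.409.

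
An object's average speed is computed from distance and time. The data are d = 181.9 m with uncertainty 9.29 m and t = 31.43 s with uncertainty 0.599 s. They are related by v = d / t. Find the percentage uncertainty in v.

5.45%

For a monomial v ∝ d, t^-1, fractional errors add in quadrature:
  (1·δd/d)² = (1×0.0511)² = 0.00261;  (-1·δt/t)² = (-1×0.0191)² = 0.000363
δv/v = √(0.00297) = 0.0545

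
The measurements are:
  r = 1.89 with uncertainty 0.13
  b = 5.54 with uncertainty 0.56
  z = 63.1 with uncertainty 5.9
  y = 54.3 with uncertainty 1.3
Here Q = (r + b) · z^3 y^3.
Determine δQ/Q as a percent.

Let u = r + b = 7.43. δu = √(δr² + δb²) = √(0.0169 + 0.314) = 0.575, so δu/u = 0.0774.
Q is then a monomial in u, z, y:
δQ/Q = √((δu/u)² + (3·δz/z)² + (3·δy/y)²) = √(0.00599 + 0.0787 + 0.00516) = 0.300

30.0%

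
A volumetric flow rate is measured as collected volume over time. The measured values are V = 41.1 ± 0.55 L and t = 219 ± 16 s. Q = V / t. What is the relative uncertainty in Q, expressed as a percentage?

7.43%

Relative error in a monomial: (δQ/Q)² = Σ (nᵢ · δxᵢ/xᵢ)².
  (1·δV/V)² = (1×0.0134)² = 0.000179;  (-1·δt/t)² = (-1×0.0731)² = 0.00534
δQ/Q = √(0.00552) = 0.0743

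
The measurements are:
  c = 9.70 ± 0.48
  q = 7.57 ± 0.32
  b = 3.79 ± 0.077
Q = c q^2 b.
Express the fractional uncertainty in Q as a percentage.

10.0%

Since Q is a product/quotient, work with relative uncertainties:
  (1·δc/c)² = (1×0.0495)² = 0.00245;  (2·δq/q)² = (2×0.0423)² = 0.00715;  (1·δb/b)² = (1×0.0203)² = 0.000413
δQ/Q = √(0.0100) = 0.100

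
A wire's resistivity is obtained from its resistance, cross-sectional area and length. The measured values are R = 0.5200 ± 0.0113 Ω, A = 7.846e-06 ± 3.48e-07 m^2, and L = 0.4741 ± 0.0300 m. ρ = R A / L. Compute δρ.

Since ρ is a product/quotient, work with relative uncertainties:
  (1·δR/R)² = (1×0.0217)² = 0.000472;  (1·δA/A)² = (1×0.0444)² = 0.00197;  (-1·δL/L)² = (-1×0.0633)² = 0.00400
δρ/ρ = √(0.00644) = 0.0803
ρ = 8.606e-06 Ω·m, so δρ = 0.0803 × 8.606e-06 = 6.91e-07 Ω·m.

6.91e-07 Ω·m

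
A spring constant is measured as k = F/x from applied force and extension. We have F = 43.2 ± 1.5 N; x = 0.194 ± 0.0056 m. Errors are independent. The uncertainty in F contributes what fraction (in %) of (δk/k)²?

(δk/k)² = (1·δF/F)² + (-1·δx/x)²
  F term: (1×0.0347)² = 0.00121
  x term: (-1×0.0289)² = 0.000833
Total = 0.00204. Share from F = 0.00121/0.00204 = 0.591.

59.1%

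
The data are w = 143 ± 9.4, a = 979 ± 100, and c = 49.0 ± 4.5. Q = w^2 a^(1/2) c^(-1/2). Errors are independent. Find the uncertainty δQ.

13600

For a monomial Q ∝ w^2, a^(1/2), c^(-1/2), fractional errors add in quadrature:
  (2·δw/w)² = (2×0.0657)² = 0.0173;  (½·δa/a)² = (0.5×0.102)² = 0.00261;  (−½·δc/c)² = (-0.5×0.0918)² = 0.00211
δQ/Q = √(0.0220) = 0.148
Q = 91400, so δQ = 0.148 × 91400 = 13600.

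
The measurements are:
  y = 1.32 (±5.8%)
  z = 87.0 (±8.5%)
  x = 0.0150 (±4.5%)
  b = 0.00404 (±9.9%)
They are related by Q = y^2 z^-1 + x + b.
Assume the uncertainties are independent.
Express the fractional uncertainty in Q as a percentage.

Let p = y^2·z^-1 = 0.0200. δp/p = √((2·δy/y)² + (-1·δz/z)²) = √(0.0135 + 0.00723) = 0.144, so δp = 0.00288.
Q = p + x + b: δQ = √(δp² + δx² + δb²) = √(8.3e-06 + 4.56e-07 + 1.6e-07) = 0.00299
Q = 0.0391, so δQ/Q = 0.00299/0.0391 = 0.0764.

7.64%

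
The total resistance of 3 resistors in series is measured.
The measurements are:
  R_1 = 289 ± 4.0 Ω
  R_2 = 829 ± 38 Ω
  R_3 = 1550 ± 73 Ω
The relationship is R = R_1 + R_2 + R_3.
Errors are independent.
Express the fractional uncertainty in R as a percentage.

For a sum/difference, combine absolute errors in quadrature:
  (δR_1)² = 16.0;  (δR_2)² = 1440;  (δR_3)² = 5330
δR = √(6790) = 82.4 Ω
R = 2670 Ω, so δR/R = 82.4/2670 = 0.0309.

3.09%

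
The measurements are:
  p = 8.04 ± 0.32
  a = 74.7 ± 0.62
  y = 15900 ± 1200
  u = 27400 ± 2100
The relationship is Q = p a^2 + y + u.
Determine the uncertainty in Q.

3100

Let w = p·a^2 = 44900. δw/w = √((1·δp/p)² + (2·δa/a)²) = √(0.00158 + 0.000276) = 0.0431, so δw = 1930.
Q = w + y + u: δQ = √(δw² + δy² + δu²) = √(3.74e+06 + 1.44e+06 + 4.41e+06) = 3100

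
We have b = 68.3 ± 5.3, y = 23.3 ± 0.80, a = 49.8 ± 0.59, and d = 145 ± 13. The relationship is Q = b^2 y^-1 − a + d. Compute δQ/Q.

Let p = b^2·y^-1 = 200. δp/p = √((2·δb/b)² + (-1·δy/y)²) = √(0.0241 + 0.00118) = 0.159, so δp = 31.8.
Q = p − a + d: δQ = √(δp² + δa² + δd²) = √(1010 + 0.348 + 169) = 34.4
Q = 295, so δQ/Q = 34.4/295 = 0.116.

0.116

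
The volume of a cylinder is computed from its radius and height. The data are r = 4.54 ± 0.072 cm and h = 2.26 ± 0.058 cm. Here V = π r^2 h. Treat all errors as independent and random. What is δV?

5.97 cm^3

Products/powers → add relative errors in quadrature, weighted by exponent:
  (2·δr/r)² = (2×0.0159)² = 0.00101;  (1·δh/h)² = (1×0.0257)² = 0.000659
δV/V = √(0.00166) = 0.0408
V = 146 cm^3, so δV = 0.0408 × 146 = 5.97 cm^3.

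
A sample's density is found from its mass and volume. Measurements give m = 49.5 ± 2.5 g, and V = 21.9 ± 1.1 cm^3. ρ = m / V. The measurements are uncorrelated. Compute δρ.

Since ρ is a product/quotient, work with relative uncertainties:
  (1·δm/m)² = (1×0.0505)² = 0.00255;  (-1·δV/V)² = (-1×0.0502)² = 0.00252
δρ/ρ = √(0.00507) = 0.0712
ρ = 2.26 g/cm^3, so δρ = 0.0712 × 2.26 = 0.161 g/cm^3.

0.161 g/cm^3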